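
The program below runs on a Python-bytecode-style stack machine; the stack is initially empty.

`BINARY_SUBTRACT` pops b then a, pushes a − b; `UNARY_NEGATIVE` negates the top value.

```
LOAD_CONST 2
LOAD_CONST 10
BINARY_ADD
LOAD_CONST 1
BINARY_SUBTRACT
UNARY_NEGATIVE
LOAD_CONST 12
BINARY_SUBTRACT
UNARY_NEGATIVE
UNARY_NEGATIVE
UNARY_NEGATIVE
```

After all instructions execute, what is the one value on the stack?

LOAD_CONST 2    → [2]
LOAD_CONST 10   → [2, 10]
BINARY_ADD      → [12]
LOAD_CONST 1    → [12, 1]
BINARY_SUBTRACT → [11]
UNARY_NEGATIVE  → [-11]
LOAD_CONST 12   → [-11, 12]
BINARY_SUBTRACT → [-23]
UNARY_NEGATIVE  → [23]
UNARY_NEGATIVE  → [-23]
UNARY_NEGATIVE  → [23]

23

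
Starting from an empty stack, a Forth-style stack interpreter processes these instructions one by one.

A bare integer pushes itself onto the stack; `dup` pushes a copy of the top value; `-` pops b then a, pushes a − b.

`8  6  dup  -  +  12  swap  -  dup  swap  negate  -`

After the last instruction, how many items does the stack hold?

1

8      → [8]
6      → [8, 6]
dup    → [8, 6, 6]
-      → [8, 0]
+      → [8]
12     → [8, 12]
swap   → [12, 8]
-      → [4]
dup    → [4, 4]
swap   → [4, 4]
negate → [4, -4]
-      → [8]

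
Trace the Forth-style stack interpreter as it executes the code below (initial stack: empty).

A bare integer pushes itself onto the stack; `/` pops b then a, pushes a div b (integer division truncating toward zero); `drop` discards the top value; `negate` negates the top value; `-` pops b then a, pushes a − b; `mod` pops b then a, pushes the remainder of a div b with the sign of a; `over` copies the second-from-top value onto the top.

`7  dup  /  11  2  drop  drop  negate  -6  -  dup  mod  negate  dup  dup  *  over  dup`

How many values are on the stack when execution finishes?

4

7      : 7
dup    : 7 7
/      : 1
11     : 1 11
2      : 1 11 2
drop   : 1 11
drop   : 1
negate : -1
-6     : -1 -6
-      : 5
dup    : 5 5
mod    : 0
negate : 0
dup    : 0 0
dup    : 0 0 0
*      : 0 0
over   : 0 0 0
dup    : 0 0 0 0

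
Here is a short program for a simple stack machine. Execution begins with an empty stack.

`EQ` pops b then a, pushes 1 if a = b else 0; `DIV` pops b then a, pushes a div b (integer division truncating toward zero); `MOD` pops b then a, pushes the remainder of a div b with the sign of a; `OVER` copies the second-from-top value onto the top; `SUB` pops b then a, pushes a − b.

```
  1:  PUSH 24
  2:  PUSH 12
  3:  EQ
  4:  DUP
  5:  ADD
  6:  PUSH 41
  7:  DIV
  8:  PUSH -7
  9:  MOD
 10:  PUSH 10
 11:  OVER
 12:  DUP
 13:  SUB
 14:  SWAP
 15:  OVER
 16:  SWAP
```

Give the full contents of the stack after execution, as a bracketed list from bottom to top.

[0, 0, 0, 10]

PUSH 24 → 24
PUSH 12 → 24 12
EQ      → 0
DUP     → 0 0
ADD     → 0
PUSH 41 → 0 41
DIV     → 0
PUSH -7 → 0 -7
MOD     → 0
PUSH 10 → 0 10
OVER    → 0 10 0
DUP     → 0 10 0 0
SUB     → 0 10 0
SWAP    → 0 0 10
OVER    → 0 0 10 0
SWAP    → 0 0 0 10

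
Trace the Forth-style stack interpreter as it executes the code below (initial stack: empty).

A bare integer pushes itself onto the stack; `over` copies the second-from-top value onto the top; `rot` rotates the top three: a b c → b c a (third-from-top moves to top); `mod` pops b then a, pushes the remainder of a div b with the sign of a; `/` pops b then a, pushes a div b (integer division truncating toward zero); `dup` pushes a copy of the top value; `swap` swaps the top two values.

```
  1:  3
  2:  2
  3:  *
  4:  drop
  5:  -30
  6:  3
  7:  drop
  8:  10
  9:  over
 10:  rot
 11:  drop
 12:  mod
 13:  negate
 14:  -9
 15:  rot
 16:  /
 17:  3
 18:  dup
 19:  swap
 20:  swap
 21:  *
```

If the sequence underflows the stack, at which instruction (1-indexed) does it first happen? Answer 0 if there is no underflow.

3      : [3]
2      : [3, 2]
*      : [6]
drop   : []
-30    : [-30]
3      : [-30, 3]
drop   : [-30]
10     : [-30, 10]
over   : [-30, 10, -30]
rot    : [10, -30, -30]
drop   : [10, -30]
mod    : [10]
negate : [-10]
-9     : [-10, -9]
rot  — needs 3 operands, stack has 2 → underflow

15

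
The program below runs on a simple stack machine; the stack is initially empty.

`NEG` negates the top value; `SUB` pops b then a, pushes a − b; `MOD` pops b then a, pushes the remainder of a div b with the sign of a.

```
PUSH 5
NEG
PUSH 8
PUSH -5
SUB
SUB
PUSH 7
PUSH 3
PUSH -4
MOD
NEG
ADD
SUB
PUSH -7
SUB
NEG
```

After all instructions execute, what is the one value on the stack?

15

PUSH 5  → 5
NEG     → -5
PUSH 8  → -5 8
PUSH -5 → -5 8 -5
SUB     → -5 13
SUB     → -18
PUSH 7  → -18 7
PUSH 3  → -18 7 3
PUSH -4 → -18 7 3 -4
MOD     → -18 7 3
NEG     → -18 7 -3
ADD     → -18 4
SUB     → -22
PUSH -7 → -22 -7
SUB     → -15
NEG     → 15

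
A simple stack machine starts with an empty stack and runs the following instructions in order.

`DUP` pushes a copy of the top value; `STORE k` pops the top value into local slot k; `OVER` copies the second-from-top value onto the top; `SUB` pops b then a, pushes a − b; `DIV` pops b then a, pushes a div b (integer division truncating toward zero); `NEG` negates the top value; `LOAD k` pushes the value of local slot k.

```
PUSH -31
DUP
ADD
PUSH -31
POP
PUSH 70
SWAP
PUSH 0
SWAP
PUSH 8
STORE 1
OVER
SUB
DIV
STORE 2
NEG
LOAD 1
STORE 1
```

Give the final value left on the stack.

PUSH -31  -31
DUP       -31 -31
ADD       -62
PUSH -31  -62 -31
POP       -62
PUSH 70   -62 70
SWAP      70 -62
PUSH 0    70 -62 0
SWAP      70 0 -62
PUSH 8    70 0 -62 8
STORE 1   70 0 -62
OVER      70 0 -62 0
SUB       70 0 -62
DIV       70 0
STORE 2   70
NEG       -70
LOAD 1    -70 8
STORE 1   -70

-70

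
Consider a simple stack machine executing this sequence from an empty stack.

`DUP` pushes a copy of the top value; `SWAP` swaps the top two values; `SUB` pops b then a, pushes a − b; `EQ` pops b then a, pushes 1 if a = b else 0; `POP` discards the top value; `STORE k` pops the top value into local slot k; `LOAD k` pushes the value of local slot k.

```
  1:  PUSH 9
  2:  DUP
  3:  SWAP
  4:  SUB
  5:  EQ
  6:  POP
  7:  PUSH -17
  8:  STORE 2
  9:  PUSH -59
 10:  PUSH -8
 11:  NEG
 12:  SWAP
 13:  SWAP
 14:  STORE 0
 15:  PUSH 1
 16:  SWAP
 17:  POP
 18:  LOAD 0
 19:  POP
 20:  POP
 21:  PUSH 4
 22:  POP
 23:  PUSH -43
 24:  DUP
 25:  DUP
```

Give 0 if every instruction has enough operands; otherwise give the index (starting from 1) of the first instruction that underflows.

5

PUSH 9 : 9
DUP    : 9 9
SWAP   : 9 9
SUB    : 0
EQ  — needs 2 operands, stack has 1 → underflow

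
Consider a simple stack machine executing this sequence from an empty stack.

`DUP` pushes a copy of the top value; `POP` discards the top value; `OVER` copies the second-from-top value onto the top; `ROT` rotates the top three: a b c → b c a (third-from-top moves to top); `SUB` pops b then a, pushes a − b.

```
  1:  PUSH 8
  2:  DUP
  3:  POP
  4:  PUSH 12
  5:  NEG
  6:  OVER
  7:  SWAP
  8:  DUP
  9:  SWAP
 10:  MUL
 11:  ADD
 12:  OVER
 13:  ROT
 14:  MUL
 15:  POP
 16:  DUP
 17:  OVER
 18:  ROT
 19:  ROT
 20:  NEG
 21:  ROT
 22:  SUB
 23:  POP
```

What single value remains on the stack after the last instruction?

PUSH 8  → 8
DUP     → 8 8
POP     → 8
PUSH 12 → 8 12
NEG     → 8 -12
OVER    → 8 -12 8
SWAP    → 8 8 -12
DUP     → 8 8 -12 -12
SWAP    → 8 8 -12 -12
MUL     → 8 8 144
ADD     → 8 152
OVER    → 8 152 8
ROT     → 152 8 8
MUL     → 152 64
POP     → 152
DUP     → 152 152
OVER    → 152 152 152
ROT     → 152 152 152
ROT     → 152 152 152
NEG     → 152 152 -152
ROT     → 152 -152 152
SUB     → 152 -304
POP     → 152

152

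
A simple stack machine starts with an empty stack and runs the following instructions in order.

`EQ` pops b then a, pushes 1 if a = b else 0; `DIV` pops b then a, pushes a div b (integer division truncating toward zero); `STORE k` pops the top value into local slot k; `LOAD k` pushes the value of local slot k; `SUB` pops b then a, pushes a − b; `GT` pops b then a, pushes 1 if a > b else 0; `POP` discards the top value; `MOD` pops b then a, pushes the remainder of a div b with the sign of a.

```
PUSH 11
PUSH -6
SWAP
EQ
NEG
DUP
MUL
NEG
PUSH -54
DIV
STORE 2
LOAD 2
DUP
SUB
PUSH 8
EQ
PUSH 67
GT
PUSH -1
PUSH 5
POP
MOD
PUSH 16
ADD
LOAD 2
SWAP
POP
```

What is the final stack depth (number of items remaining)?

1

PUSH 11   [11]
PUSH -6   [11, -6]
SWAP      [-6, 11]
EQ        [0]
NEG       [0]
DUP       [0, 0]
MUL       [0]
NEG       [0]
PUSH -54  [0, -54]
DIV       [0]
STORE 2   []
LOAD 2    [0]
DUP       [0, 0]
SUB       [0]
PUSH 8    [0, 8]
EQ        [0]
PUSH 67   [0, 67]
GT        [0]
PUSH -1   [0, -1]
PUSH 5    [0, -1, 5]
POP       [0, -1]
MOD       [0]
PUSH 16   [0, 16]
ADD       [16]
LOAD 2    [16, 0]
SWAP      [0, 16]
POP       [0]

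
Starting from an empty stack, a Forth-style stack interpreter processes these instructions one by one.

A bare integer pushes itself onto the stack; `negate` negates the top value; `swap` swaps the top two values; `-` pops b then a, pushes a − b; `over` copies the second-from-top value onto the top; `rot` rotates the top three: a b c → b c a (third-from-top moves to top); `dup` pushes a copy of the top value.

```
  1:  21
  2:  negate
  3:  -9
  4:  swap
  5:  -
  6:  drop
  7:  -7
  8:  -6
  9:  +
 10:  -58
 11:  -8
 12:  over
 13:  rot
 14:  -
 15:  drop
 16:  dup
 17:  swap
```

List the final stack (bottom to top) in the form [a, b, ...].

21      [21]
negate  [-21]
-9      [-21, -9]
swap    [-9, -21]
-       [12]
drop    []
-7      [-7]
-6      [-7, -6]
+       [-13]
-58     [-13, -58]
-8      [-13, -58, -8]
over    [-13, -58, -8, -58]
rot     [-13, -8, -58, -58]
-       [-13, -8, 0]
drop    [-13, -8]
dup     [-13, -8, -8]
swap    [-13, -8, -8]

[-13, -8, -8]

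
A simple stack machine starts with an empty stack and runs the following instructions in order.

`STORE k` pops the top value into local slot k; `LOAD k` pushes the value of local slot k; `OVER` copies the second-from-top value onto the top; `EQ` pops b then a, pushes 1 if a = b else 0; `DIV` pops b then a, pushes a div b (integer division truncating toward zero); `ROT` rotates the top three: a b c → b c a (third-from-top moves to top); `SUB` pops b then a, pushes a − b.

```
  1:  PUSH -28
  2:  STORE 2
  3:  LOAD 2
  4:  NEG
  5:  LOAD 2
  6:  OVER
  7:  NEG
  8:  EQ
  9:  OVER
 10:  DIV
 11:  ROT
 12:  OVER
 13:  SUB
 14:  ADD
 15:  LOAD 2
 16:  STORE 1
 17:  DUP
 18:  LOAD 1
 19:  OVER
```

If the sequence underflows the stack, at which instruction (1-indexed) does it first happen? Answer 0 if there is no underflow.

11

PUSH -28 -> -28
STORE 2  -> (empty)
LOAD 2   -> -28
NEG      -> 28
LOAD 2   -> 28 -28
OVER     -> 28 -28 28
NEG      -> 28 -28 -28
EQ       -> 28 1
OVER     -> 28 1 28
DIV      -> 28 0
ROT  — needs 3 operands, stack has 2 → underflow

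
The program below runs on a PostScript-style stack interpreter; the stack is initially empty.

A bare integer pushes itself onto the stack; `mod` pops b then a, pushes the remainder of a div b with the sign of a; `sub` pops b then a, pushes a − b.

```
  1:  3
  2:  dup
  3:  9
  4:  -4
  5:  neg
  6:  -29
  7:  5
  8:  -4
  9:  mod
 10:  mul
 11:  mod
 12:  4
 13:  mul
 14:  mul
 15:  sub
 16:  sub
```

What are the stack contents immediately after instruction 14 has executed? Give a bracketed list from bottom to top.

[3, 3, 144]

3    3
dup  3 3
9    3 3 9
-4   3 3 9 -4
neg  3 3 9 4
-29  3 3 9 4 -29
5    3 3 9 4 -29 5
-4   3 3 9 4 -29 5 -4
mod  3 3 9 4 -29 1
mul  3 3 9 4 -29
mod  3 3 9 4
4    3 3 9 4 4
mul  3 3 9 16
mul  3 3 144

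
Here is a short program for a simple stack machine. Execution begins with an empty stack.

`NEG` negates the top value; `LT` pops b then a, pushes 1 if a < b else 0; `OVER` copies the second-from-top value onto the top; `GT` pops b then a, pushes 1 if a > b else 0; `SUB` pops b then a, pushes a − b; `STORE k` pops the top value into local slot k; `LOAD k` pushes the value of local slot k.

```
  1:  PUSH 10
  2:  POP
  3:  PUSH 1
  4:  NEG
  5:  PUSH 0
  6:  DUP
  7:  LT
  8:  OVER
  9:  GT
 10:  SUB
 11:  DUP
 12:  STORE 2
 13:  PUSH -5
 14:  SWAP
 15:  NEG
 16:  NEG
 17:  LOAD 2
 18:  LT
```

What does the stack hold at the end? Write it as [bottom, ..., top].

PUSH 10 : [10]
POP     : []
PUSH 1  : [1]
NEG     : [-1]
PUSH 0  : [-1, 0]
DUP     : [-1, 0, 0]
LT      : [-1, 0]
OVER    : [-1, 0, -1]
GT      : [-1, 1]
SUB     : [-2]
DUP     : [-2, -2]
STORE 2 : [-2]
PUSH -5 : [-2, -5]
SWAP    : [-5, -2]
NEG     : [-5, 2]
NEG     : [-5, -2]
LOAD 2  : [-5, -2, -2]
LT      : [-5, 0]

[-5, 0]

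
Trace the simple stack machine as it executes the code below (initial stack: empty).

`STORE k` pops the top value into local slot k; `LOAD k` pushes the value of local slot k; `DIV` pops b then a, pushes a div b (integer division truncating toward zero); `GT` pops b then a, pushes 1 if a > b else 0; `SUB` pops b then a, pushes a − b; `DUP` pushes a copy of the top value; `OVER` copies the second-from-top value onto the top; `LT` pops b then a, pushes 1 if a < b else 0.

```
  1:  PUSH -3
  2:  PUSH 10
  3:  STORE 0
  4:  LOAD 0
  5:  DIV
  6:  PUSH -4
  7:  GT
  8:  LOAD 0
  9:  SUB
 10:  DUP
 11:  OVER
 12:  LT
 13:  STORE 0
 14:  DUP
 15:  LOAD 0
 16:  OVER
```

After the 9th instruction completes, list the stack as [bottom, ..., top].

PUSH -3 -> [-3]
PUSH 10 -> [-3, 10]
STORE 0 -> [-3]
LOAD 0  -> [-3, 10]
DIV     -> [0]
PUSH -4 -> [0, -4]
GT      -> [1]
LOAD 0  -> [1, 10]
SUB     -> [-9]

[-9]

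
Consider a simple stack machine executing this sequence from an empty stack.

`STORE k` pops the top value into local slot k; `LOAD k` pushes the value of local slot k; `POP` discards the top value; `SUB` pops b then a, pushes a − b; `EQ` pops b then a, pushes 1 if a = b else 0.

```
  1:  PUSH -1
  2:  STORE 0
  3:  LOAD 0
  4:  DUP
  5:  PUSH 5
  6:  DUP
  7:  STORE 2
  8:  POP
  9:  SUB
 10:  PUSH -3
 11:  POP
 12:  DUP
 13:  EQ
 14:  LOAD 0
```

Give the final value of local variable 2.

PUSH -1 → [-1]
STORE 0 → []
LOAD 0  → [-1]
DUP     → [-1, -1]
PUSH 5  → [-1, -1, 5]
DUP     → [-1, -1, 5, 5]
STORE 2 → [-1, -1, 5]
POP     → [-1, -1]
SUB     → [0]
PUSH -3 → [0, -3]
POP     → [0]
DUP     → [0, 0]
EQ      → [1]
LOAD 0  → [1, -1]

5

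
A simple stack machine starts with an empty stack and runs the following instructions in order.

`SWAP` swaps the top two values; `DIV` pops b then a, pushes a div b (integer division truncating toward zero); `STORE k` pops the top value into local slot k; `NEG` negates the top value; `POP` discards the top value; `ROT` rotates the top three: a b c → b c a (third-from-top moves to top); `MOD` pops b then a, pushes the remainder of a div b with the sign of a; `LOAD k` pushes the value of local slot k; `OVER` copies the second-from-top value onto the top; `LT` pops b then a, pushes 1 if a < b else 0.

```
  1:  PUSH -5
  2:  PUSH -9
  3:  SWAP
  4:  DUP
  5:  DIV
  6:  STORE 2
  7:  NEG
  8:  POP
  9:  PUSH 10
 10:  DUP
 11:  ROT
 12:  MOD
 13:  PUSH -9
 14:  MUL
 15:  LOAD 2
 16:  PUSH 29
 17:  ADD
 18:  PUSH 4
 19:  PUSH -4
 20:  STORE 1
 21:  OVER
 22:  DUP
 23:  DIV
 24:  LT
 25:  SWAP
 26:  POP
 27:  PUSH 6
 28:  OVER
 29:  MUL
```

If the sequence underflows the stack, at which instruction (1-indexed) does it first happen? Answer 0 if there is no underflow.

PUSH -5  [-5]
PUSH -9  [-5, -9]
SWAP     [-9, -5]
DUP      [-9, -5, -5]
DIV      [-9, 1]
STORE 2  [-9]
NEG      [9]
POP      []
PUSH 10  [10]
DUP      [10, 10]
ROT  — needs 3 operands, stack has 2 → underflow

11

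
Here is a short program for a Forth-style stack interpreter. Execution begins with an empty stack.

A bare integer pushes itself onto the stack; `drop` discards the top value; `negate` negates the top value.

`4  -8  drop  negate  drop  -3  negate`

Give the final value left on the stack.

4       4
-8      4 -8
drop    4
negate  -4
drop    (empty)
-3      -3
negate  3

3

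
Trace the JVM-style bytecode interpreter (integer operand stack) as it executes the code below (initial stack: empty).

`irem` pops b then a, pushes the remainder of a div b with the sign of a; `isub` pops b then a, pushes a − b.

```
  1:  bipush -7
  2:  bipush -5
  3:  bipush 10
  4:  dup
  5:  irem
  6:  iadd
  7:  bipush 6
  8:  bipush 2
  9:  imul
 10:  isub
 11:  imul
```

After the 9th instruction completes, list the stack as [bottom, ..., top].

bipush -7  -7
bipush -5  -7 -5
bipush 10  -7 -5 10
dup        -7 -5 10 10
irem       -7 -5 0
iadd       -7 -5
bipush 6   -7 -5 6
bipush 2   -7 -5 6 2
imul       -7 -5 12

[-7, -5, 12]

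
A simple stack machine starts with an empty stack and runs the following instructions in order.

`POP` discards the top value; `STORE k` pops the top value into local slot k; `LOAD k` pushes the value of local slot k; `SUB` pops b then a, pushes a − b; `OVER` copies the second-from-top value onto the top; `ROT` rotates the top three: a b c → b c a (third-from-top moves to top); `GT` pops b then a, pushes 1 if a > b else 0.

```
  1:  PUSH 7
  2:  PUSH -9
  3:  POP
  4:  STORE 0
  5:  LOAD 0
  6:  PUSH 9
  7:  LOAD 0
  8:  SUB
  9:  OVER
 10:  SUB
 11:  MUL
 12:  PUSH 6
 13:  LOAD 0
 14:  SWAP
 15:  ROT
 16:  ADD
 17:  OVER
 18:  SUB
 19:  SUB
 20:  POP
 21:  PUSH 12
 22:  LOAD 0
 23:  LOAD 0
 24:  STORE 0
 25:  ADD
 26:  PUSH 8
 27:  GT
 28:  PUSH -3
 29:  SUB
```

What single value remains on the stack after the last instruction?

PUSH 7   7
PUSH -9  7 -9
POP      7
STORE 0  (empty)
LOAD 0   7
PUSH 9   7 9
LOAD 0   7 9 7
SUB      7 2
OVER     7 2 7
SUB      7 -5
MUL      -35
PUSH 6   -35 6
LOAD 0   -35 6 7
SWAP     -35 7 6
ROT      7 6 -35
ADD      7 -29
OVER     7 -29 7
SUB      7 -36
SUB      43
POP      (empty)
PUSH 12  12
LOAD 0   12 7
LOAD 0   12 7 7
STORE 0  12 7
ADD      19
PUSH 8   19 8
GT       1
PUSH -3  1 -3
SUB      4

4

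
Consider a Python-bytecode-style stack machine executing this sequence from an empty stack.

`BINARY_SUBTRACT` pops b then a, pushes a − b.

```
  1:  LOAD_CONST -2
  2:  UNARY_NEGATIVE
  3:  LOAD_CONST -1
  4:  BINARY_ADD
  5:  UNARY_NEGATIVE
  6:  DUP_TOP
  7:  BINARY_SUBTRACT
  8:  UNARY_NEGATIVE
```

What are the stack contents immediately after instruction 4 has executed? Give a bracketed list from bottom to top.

LOAD_CONST -2  → -2
UNARY_NEGATIVE → 2
LOAD_CONST -1  → 2 -1
BINARY_ADD     → 1

[1]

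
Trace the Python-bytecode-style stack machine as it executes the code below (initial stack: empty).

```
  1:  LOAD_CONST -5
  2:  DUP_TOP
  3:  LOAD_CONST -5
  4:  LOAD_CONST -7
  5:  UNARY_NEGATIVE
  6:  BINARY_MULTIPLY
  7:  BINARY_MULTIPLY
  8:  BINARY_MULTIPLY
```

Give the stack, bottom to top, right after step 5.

LOAD_CONST -5  -> [-5]
DUP_TOP        -> [-5, -5]
LOAD_CONST -5  -> [-5, -5, -5]
LOAD_CONST -7  -> [-5, -5, -5, -7]
UNARY_NEGATIVE -> [-5, -5, -5, 7]

[-5, -5, -5, 7]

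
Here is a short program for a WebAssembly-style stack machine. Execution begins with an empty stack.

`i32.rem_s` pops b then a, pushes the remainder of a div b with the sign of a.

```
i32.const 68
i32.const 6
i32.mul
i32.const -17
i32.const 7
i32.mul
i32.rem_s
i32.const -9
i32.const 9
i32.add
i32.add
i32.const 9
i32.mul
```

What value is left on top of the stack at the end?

i32.const 68  -> [68]
i32.const 6   -> [68, 6]
i32.mul       -> [408]
i32.const -17 -> [408, -17]
i32.const 7   -> [408, -17, 7]
i32.mul       -> [408, -119]
i32.rem_s     -> [51]
i32.const -9  -> [51, -9]
i32.const 9   -> [51, -9, 9]
i32.add       -> [51, 0]
i32.add       -> [51]
i32.const 9   -> [51, 9]
i32.mul       -> [459]

459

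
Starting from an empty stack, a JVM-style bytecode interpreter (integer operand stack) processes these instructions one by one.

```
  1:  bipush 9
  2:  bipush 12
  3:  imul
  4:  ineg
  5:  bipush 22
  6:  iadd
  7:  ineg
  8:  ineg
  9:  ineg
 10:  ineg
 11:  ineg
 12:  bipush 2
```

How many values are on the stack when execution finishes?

2

bipush 9  → 9
bipush 12 → 9 12
imul      → 108
ineg      → -108
bipush 22 → -108 22
iadd      → -86
ineg      → 86
ineg      → -86
ineg      → 86
ineg      → -86
ineg      → 86
bipush 2  → 86 2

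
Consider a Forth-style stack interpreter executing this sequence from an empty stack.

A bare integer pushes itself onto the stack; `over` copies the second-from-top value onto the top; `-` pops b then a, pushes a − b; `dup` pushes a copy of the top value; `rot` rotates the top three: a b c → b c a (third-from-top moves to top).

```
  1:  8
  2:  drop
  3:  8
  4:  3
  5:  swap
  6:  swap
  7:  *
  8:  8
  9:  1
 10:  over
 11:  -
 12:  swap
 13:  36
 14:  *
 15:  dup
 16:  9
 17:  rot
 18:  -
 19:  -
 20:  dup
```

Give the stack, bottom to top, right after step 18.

8     [8]
drop  []
8     [8]
3     [8, 3]
swap  [3, 8]
swap  [8, 3]
*     [24]
8     [24, 8]
1     [24, 8, 1]
over  [24, 8, 1, 8]
-     [24, 8, -7]
swap  [24, -7, 8]
36    [24, -7, 8, 36]
*     [24, -7, 288]
dup   [24, -7, 288, 288]
9     [24, -7, 288, 288, 9]
rot   [24, -7, 288, 9, 288]
-     [24, -7, 288, -279]

[24, -7, 288, -279]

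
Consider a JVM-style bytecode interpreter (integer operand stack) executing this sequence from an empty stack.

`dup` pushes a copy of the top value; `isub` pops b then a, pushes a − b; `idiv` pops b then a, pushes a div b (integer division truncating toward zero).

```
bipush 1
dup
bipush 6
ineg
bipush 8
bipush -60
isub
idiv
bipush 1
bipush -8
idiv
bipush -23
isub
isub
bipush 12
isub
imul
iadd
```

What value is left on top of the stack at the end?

-34

bipush 1   : [1]
dup        : [1, 1]
bipush 6   : [1, 1, 6]
ineg       : [1, 1, -6]
bipush 8   : [1, 1, -6, 8]
bipush -60 : [1, 1, -6, 8, -60]
isub       : [1, 1, -6, 68]
idiv       : [1, 1, 0]
bipush 1   : [1, 1, 0, 1]
bipush -8  : [1, 1, 0, 1, -8]
idiv       : [1, 1, 0, 0]
bipush -23 : [1, 1, 0, 0, -23]
isub       : [1, 1, 0, 23]
isub       : [1, 1, -23]
bipush 12  : [1, 1, -23, 12]
isub       : [1, 1, -35]
imul       : [1, -35]
iadd       : [-34]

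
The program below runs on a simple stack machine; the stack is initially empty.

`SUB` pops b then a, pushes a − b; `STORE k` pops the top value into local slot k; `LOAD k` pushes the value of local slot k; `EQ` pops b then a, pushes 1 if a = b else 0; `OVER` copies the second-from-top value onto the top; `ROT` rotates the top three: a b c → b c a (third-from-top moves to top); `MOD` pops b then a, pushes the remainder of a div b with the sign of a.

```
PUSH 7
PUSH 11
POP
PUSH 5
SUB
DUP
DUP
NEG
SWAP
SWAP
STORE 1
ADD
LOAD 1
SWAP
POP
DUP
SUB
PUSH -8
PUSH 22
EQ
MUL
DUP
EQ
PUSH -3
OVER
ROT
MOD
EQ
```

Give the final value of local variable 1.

PUSH 7  : 7
PUSH 11 : 7 11
POP     : 7
PUSH 5  : 7 5
SUB     : 2
DUP     : 2 2
DUP     : 2 2 2
NEG     : 2 2 -2
SWAP    : 2 -2 2
SWAP    : 2 2 -2
STORE 1 : 2 2
ADD     : 4
LOAD 1  : 4 -2
SWAP    : -2 4
POP     : -2
DUP     : -2 -2
SUB     : 0
PUSH -8 : 0 -8
PUSH 22 : 0 -8 22
EQ      : 0 0
MUL     : 0
DUP     : 0 0
EQ      : 1
PUSH -3 : 1 -3
OVER    : 1 -3 1
ROT     : -3 1 1
MOD     : -3 0
EQ      : 0

-2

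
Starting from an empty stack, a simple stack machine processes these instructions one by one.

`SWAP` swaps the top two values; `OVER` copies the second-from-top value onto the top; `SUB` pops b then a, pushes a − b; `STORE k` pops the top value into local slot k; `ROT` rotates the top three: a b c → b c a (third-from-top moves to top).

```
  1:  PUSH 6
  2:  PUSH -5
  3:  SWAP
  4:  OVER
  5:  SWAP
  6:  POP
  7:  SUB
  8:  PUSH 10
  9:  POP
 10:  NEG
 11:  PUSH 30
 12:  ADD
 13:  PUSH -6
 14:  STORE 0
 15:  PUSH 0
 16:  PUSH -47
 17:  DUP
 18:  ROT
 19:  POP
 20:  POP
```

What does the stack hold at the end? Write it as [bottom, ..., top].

PUSH 6    [6]
PUSH -5   [6, -5]
SWAP      [-5, 6]
OVER      [-5, 6, -5]
SWAP      [-5, -5, 6]
POP       [-5, -5]
SUB       [0]
PUSH 10   [0, 10]
POP       [0]
NEG       [0]
PUSH 30   [0, 30]
ADD       [30]
PUSH -6   [30, -6]
STORE 0   [30]
PUSH 0    [30, 0]
PUSH -47  [30, 0, -47]
DUP       [30, 0, -47, -47]
ROT       [30, -47, -47, 0]
POP       [30, -47, -47]
POP       [30, -47]

[30, -47]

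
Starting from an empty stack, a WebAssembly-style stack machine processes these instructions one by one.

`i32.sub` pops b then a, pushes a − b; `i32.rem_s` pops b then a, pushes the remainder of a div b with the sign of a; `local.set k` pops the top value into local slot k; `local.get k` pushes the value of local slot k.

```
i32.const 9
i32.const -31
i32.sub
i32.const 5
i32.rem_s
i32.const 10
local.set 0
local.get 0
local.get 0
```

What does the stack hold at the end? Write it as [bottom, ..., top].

[0, 10, 10]

i32.const 9   -> 9
i32.const -31 -> 9 -31
i32.sub       -> 40
i32.const 5   -> 40 5
i32.rem_s     -> 0
i32.const 10  -> 0 10
local.set 0   -> 0
local.get 0   -> 0 10
local.get 0   -> 0 10 10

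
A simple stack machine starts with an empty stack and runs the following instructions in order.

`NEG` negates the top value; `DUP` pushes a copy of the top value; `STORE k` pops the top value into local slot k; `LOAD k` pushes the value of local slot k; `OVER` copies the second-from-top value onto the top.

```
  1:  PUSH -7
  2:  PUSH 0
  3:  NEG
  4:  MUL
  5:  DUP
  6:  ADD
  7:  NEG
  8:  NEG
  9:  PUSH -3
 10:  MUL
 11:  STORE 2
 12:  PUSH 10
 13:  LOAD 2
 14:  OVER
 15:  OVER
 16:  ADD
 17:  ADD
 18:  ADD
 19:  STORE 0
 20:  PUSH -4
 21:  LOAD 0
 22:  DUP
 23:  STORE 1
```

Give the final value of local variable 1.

PUSH -7 -> [-7]
PUSH 0  -> [-7, 0]
NEG     -> [-7, 0]
MUL     -> [0]
DUP     -> [0, 0]
ADD     -> [0]
NEG     -> [0]
NEG     -> [0]
PUSH -3 -> [0, -3]
MUL     -> [0]
STORE 2 -> []
PUSH 10 -> [10]
LOAD 2  -> [10, 0]
OVER    -> [10, 0, 10]
OVER    -> [10, 0, 10, 0]
ADD     -> [10, 0, 10]
ADD     -> [10, 10]
ADD     -> [20]
STORE 0 -> []
PUSH -4 -> [-4]
LOAD 0  -> [-4, 20]
DUP     -> [-4, 20, 20]
STORE 1 -> [-4, 20]

20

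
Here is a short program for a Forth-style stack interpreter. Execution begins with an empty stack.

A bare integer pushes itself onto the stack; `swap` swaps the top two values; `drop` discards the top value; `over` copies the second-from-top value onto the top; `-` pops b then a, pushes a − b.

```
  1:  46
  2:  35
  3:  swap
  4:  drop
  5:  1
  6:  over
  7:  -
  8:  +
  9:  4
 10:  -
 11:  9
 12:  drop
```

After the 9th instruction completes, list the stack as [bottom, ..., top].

46   → 46
35   → 46 35
swap → 35 46
drop → 35
1    → 35 1
over → 35 1 35
-    → 35 -34
+    → 1
4    → 1 4

[1, 4]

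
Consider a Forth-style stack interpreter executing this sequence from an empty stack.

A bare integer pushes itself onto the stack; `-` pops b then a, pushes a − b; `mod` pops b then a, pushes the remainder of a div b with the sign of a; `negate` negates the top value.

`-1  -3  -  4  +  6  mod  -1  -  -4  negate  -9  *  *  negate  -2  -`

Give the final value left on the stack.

-1      [-1]
-3      [-1, -3]
-       [2]
4       [2, 4]
+       [6]
6       [6, 6]
mod     [0]
-1      [0, -1]
-       [1]
-4      [1, -4]
negate  [1, 4]
-9      [1, 4, -9]
*       [1, -36]
*       [-36]
negate  [36]
-2      [36, -2]
-       [38]

38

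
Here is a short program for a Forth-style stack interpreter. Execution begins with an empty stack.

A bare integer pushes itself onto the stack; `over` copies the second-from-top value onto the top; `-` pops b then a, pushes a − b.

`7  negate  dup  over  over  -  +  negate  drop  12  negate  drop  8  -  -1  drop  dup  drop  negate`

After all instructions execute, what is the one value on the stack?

15

7      -> 7
negate -> -7
dup    -> -7 -7
over   -> -7 -7 -7
over   -> -7 -7 -7 -7
-      -> -7 -7 0
+      -> -7 -7
negate -> -7 7
drop   -> -7
12     -> -7 12
negate -> -7 -12
drop   -> -7
8      -> -7 8
-      -> -15
-1     -> -15 -1
drop   -> -15
dup    -> -15 -15
drop   -> -15
negate -> 15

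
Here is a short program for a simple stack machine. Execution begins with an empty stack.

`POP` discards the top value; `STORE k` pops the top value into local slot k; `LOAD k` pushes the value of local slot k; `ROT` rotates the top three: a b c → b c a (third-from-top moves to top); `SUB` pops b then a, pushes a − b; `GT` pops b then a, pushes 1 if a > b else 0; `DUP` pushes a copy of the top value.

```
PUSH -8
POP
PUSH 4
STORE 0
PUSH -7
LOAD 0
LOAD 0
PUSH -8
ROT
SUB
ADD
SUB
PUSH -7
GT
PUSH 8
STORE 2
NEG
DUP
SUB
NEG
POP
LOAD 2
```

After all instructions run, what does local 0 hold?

PUSH -8 -> [-8]
POP     -> []
PUSH 4  -> [4]
STORE 0 -> []
PUSH -7 -> [-7]
LOAD 0  -> [-7, 4]
LOAD 0  -> [-7, 4, 4]
PUSH -8 -> [-7, 4, 4, -8]
ROT     -> [-7, 4, -8, 4]
SUB     -> [-7, 4, -12]
ADD     -> [-7, -8]
SUB     -> [1]
PUSH -7 -> [1, -7]
GT      -> [1]
PUSH 8  -> [1, 8]
STORE 2 -> [1]
NEG     -> [-1]
DUP     -> [-1, -1]
SUB     -> [0]
NEG     -> [0]
POP     -> []
LOAD 2  -> [8]

4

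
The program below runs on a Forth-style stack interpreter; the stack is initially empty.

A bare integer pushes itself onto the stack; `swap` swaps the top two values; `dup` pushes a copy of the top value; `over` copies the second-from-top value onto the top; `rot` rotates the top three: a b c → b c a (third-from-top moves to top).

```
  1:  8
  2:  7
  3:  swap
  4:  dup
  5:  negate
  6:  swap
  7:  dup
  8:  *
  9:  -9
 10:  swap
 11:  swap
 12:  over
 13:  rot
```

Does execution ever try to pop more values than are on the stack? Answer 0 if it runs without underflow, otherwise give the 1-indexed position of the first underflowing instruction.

8       8
7       8 7
swap    7 8
dup     7 8 8
negate  7 8 -8
swap    7 -8 8
dup     7 -8 8 8
*       7 -8 64
-9      7 -8 64 -9
swap    7 -8 -9 64
swap    7 -8 64 -9
over    7 -8 64 -9 64
rot     7 -8 -9 64 64

0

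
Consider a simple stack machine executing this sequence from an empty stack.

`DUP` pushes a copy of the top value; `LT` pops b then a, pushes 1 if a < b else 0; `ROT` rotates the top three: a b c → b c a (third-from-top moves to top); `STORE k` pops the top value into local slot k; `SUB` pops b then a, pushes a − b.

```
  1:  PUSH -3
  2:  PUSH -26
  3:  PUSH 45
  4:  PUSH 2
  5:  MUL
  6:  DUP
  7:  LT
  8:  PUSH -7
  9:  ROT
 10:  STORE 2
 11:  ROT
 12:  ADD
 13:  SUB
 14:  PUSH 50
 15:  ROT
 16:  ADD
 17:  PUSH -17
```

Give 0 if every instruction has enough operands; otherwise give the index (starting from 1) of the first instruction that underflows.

15

PUSH -3   [-3]
PUSH -26  [-3, -26]
PUSH 45   [-3, -26, 45]
PUSH 2    [-3, -26, 45, 2]
MUL       [-3, -26, 90]
DUP       [-3, -26, 90, 90]
LT        [-3, -26, 0]
PUSH -7   [-3, -26, 0, -7]
ROT       [-3, 0, -7, -26]
STORE 2   [-3, 0, -7]
ROT       [0, -7, -3]
ADD       [0, -10]
SUB       [10]
PUSH 50   [10, 50]
ROT  — needs 3 operands, stack has 2 → underflow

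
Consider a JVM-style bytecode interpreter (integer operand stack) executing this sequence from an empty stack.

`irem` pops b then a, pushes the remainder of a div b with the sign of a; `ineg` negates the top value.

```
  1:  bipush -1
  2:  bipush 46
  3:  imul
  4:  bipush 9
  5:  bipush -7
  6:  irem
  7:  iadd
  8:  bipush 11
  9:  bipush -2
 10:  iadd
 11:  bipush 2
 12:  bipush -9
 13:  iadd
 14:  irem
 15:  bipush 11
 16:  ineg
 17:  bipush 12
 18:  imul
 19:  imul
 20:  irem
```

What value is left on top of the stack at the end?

bipush -1 : [-1]
bipush 46 : [-1, 46]
imul      : [-46]
bipush 9  : [-46, 9]
bipush -7 : [-46, 9, -7]
irem      : [-46, 2]
iadd      : [-44]
bipush 11 : [-44, 11]
bipush -2 : [-44, 11, -2]
iadd      : [-44, 9]
bipush 2  : [-44, 9, 2]
bipush -9 : [-44, 9, 2, -9]
iadd      : [-44, 9, -7]
irem      : [-44, 2]
bipush 11 : [-44, 2, 11]
ineg      : [-44, 2, -11]
bipush 12 : [-44, 2, -11, 12]
imul      : [-44, 2, -132]
imul      : [-44, -264]
irem      : [-44]

-44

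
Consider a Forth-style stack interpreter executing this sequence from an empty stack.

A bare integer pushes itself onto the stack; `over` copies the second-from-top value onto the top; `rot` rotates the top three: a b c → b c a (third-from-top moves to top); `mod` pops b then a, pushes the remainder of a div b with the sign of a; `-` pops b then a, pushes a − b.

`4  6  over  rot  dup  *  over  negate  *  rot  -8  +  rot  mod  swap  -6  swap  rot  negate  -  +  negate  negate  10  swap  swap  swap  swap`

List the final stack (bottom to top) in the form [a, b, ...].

[-72, 10]

4      → [4]
6      → [4, 6]
over   → [4, 6, 4]
rot    → [6, 4, 4]
dup    → [6, 4, 4, 4]
*      → [6, 4, 16]
over   → [6, 4, 16, 4]
negate → [6, 4, 16, -4]
*      → [6, 4, -64]
rot    → [4, -64, 6]
-8     → [4, -64, 6, -8]
+      → [4, -64, -2]
rot    → [-64, -2, 4]
mod    → [-64, -2]
swap   → [-2, -64]
-6     → [-2, -64, -6]
swap   → [-2, -6, -64]
rot    → [-6, -64, -2]
negate → [-6, -64, 2]
-      → [-6, -66]
+      → [-72]
negate → [72]
negate → [-72]
10     → [-72, 10]
swap   → [10, -72]
swap   → [-72, 10]
swap   → [10, -72]
swap   → [-72, 10]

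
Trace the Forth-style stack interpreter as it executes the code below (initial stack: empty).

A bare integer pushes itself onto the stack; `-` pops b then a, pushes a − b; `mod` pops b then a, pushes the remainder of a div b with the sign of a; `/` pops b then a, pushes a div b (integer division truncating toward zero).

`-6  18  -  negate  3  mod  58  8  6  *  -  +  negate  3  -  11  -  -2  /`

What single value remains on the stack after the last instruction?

12

-6      -6
18      -6 18
-       -24
negate  24
3       24 3
mod     0
58      0 58
8       0 58 8
6       0 58 8 6
*       0 58 48
-       0 10
+       10
negate  -10
3       -10 3
-       -13
11      -13 11
-       -24
-2      -24 -2
/       12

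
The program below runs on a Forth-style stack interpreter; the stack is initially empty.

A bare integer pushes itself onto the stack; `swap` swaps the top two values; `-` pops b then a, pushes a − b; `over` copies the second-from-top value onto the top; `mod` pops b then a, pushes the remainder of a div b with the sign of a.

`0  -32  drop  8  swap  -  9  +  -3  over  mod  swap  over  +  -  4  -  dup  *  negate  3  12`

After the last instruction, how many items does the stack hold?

0       0
-32     0 -32
drop    0
8       0 8
swap    8 0
-       8
9       8 9
+       17
-3      17 -3
over    17 -3 17
mod     17 -3
swap    -3 17
over    -3 17 -3
+       -3 14
-       -17
4       -17 4
-       -21
dup     -21 -21
*       441
negate  -441
3       -441 3
12      -441 3 12

3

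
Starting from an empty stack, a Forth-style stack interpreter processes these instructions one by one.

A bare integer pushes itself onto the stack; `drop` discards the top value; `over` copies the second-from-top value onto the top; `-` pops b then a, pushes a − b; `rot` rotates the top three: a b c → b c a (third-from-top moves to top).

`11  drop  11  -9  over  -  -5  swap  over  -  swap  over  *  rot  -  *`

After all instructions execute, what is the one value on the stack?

-960

11   → 11
drop → (empty)
11   → 11
-9   → 11 -9
over → 11 -9 11
-    → 11 -20
-5   → 11 -20 -5
swap → 11 -5 -20
over → 11 -5 -20 -5
-    → 11 -5 -15
swap → 11 -15 -5
over → 11 -15 -5 -15
*    → 11 -15 75
rot  → -15 75 11
-    → -15 64
*    → -960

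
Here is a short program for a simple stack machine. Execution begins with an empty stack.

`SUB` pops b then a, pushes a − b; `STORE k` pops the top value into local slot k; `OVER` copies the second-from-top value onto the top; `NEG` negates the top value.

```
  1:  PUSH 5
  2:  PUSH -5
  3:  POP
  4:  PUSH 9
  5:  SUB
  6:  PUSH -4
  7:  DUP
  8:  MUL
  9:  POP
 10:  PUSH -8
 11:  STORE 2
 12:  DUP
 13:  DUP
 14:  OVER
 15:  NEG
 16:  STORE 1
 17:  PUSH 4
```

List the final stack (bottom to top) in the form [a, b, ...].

PUSH 5   5
PUSH -5  5 -5
POP      5
PUSH 9   5 9
SUB      -4
PUSH -4  -4 -4
DUP      -4 -4 -4
MUL      -4 16
POP      -4
PUSH -8  -4 -8
STORE 2  -4
DUP      -4 -4
DUP      -4 -4 -4
OVER     -4 -4 -4 -4
NEG      -4 -4 -4 4
STORE 1  -4 -4 -4
PUSH 4   -4 -4 -4 4

[-4, -4, -4, 4]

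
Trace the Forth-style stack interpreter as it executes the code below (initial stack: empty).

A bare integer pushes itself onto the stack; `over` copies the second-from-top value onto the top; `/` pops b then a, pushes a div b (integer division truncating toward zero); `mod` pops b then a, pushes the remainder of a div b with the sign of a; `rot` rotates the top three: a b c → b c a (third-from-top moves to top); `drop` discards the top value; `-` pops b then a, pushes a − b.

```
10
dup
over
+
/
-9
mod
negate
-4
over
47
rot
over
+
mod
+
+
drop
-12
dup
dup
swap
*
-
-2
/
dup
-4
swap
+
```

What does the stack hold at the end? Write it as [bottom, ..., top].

10     → 10
dup    → 10 10
over   → 10 10 10
+      → 10 20
/      → 0
-9     → 0 -9
mod    → 0
negate → 0
-4     → 0 -4
over   → 0 -4 0
47     → 0 -4 0 47
rot    → 0 0 47 -4
over   → 0 0 47 -4 47
+      → 0 0 47 43
mod    → 0 0 4
+      → 0 4
+      → 4
drop   → (empty)
-12    → -12
dup    → -12 -12
dup    → -12 -12 -12
swap   → -12 -12 -12
*      → -12 144
-      → -156
-2     → -156 -2
/      → 78
dup    → 78 78
-4     → 78 78 -4
swap   → 78 -4 78
+      → 78 74

[78, 74]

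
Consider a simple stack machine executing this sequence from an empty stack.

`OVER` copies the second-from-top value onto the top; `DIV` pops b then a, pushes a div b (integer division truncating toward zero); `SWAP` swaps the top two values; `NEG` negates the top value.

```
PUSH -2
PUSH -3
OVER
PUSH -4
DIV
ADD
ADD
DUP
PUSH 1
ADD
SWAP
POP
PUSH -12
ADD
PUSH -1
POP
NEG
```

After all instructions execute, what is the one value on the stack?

PUSH -2  -> -2
PUSH -3  -> -2 -3
OVER     -> -2 -3 -2
PUSH -4  -> -2 -3 -2 -4
DIV      -> -2 -3 0
ADD      -> -2 -3
ADD      -> -5
DUP      -> -5 -5
PUSH 1   -> -5 -5 1
ADD      -> -5 -4
SWAP     -> -4 -5
POP      -> -4
PUSH -12 -> -4 -12
ADD      -> -16
PUSH -1  -> -16 -1
POP      -> -16
NEG      -> 16

16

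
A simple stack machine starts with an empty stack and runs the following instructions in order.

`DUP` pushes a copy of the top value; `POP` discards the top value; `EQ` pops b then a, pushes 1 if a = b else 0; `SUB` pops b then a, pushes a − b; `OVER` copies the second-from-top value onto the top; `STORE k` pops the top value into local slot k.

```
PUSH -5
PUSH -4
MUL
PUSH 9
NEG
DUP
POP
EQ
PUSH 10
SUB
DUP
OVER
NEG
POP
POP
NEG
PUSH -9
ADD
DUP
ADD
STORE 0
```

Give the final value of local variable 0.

2

PUSH -5 : -5
PUSH -4 : -5 -4
MUL     : 20
PUSH 9  : 20 9
NEG     : 20 -9
DUP     : 20 -9 -9
POP     : 20 -9
EQ      : 0
PUSH 10 : 0 10
SUB     : -10
DUP     : -10 -10
OVER    : -10 -10 -10
NEG     : -10 -10 10
POP     : -10 -10
POP     : -10
NEG     : 10
PUSH -9 : 10 -9
ADD     : 1
DUP     : 1 1
ADD     : 2
STORE 0 : (empty)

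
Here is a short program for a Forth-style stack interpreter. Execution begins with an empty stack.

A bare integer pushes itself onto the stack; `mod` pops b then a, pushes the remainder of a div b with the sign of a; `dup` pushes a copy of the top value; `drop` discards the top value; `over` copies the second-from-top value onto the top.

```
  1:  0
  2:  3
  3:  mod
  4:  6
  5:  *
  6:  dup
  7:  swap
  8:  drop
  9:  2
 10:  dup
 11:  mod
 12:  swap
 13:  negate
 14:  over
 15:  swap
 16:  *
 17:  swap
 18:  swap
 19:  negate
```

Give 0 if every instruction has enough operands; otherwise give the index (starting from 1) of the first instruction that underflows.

0

0      → 0
3      → 0 3
mod    → 0
6      → 0 6
*      → 0
dup    → 0 0
swap   → 0 0
drop   → 0
2      → 0 2
dup    → 0 2 2
mod    → 0 0
swap   → 0 0
negate → 0 0
over   → 0 0 0
swap   → 0 0 0
*      → 0 0
swap   → 0 0
swap   → 0 0
negate → 0 0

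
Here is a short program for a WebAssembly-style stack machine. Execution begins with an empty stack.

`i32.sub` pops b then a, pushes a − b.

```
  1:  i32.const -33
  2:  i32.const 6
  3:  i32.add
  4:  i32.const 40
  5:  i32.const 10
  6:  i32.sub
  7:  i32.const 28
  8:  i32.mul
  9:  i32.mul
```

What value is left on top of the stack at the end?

-22680

i32.const -33 → [-33]
i32.const 6   → [-33, 6]
i32.add       → [-27]
i32.const 40  → [-27, 40]
i32.const 10  → [-27, 40, 10]
i32.sub       → [-27, 30]
i32.const 28  → [-27, 30, 28]
i32.mul       → [-27, 840]
i32.mul       → [-22680]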